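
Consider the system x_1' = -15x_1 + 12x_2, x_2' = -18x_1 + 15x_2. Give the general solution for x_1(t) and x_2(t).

Coefficient matrix A = [[-15, 12], [-18, 15]].
Characteristic polynomial det(A - λI) = λ^2 - 9 = 0.
Eigenvalues λ = -3, 3.
For λ=-3: (A-λI) row 1 is [-12, 12], so an eigenvector is (-1, -1).
For λ=3: (A-λI) row 1 is [-18, 12], so an eigenvector is (-2, -3).
General solution: c_1e^(-3t)(-1,-1) + c_2e^(3t)(-2,-3).

x_1(t) = -c_1e^(-3t) - 2c_2e^(3t), x_2(t) = -c_1e^(-3t) - 3c_2e^(3t)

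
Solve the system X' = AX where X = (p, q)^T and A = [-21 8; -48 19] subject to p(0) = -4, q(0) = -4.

Coefficient matrix A = [[-21, 8], [-48, 19]].
Characteristic polynomial det(A - λI) = λ^2 + 2λ - 15 = 0.
Eigenvalues λ = 3, -5.
For λ=3: (A-λI) row 1 is [-24, 8], so an eigenvector is (1, 3).
For λ=-5: (A-λI) row 1 is [-16, 8], so an eigenvector is (-1, -2).
General solution: C_1e^(3t)(1,3) + C_2e^(-5t)(-1,-2).
Applying p(0)=-4, q(0)=-4 gives C_1=4, C_2=8.

p(t) = 4e^(3t) - 8e^(-5t), q(t) = 12e^(3t) - 16e^(-5t)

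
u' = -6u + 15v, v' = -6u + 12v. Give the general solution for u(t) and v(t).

u(t) = -c_1e^(3t)sin(3t) + 2c_1e^(3t)cos(3t) + 2c_2e^(3t)sin(3t) + c_2e^(3t)cos(3t), v(t) = -c_1e^(3t)sin(3t) + c_1e^(3t)cos(3t) + c_2e^(3t)sin(3t) + c_2e^(3t)cos(3t)

Coefficient matrix A = [[-6, 15], [-6, 12]].
Characteristic polynomial det(A - λI) = λ^2 - 6λ + 18 = 0.
Eigenvalues λ = 3 ± 3i (complex conjugate pair).
For λ=3+3i: an eigenvector is (2,1) - i(-1,-1) = (2 + i, 1 + i).
A real fundamental pair from Re and Im of e^((3+3i)t)v: X_1 = e^(3t)(cos(3t)·(2,1) + sin(3t)·(-1,-1)), X_2 = e^(3t)(sin(3t)·(2,1) - cos(3t)·(-1,-1)).
General solution: c_1X_1 + c_2X_2.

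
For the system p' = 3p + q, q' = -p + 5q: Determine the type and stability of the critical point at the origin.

A = [[3,1],[-1,5]]; det(A-λI) = λ^2 - 8λ + 16.
repeated λ = 4 with a single eigenvector.

unstable improper node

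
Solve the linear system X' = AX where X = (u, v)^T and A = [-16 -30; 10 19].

u(t) = 3c_1e^(4t) - 2c_2e^(-t), v(t) = -2c_1e^(4t) + c_2e^(-t)

Coefficient matrix A = [[-16, -30], [10, 19]].
Characteristic polynomial det(A - λI) = λ^2 - 3λ - 4 = 0.
Eigenvalues λ = 4, -1.
For λ=4: (A-λI) row 1 is [-20, -30], so an eigenvector is (3, -2).
For λ=-1: (A-λI) row 1 is [-15, -30], so an eigenvector is (-2, 1).
General solution: c_1e^(4t)(3,-2) + c_2e^(-t)(-2,1).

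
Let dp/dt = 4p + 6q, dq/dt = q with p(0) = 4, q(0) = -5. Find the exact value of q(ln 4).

A = [[4,6],[0,1]]; eigenvalues λ = 1, 4.
Eigenvectors: (2,-1) for λ=1, (-1,0) for λ=4.
From the initial condition, c_1 = 5, c_2 = 6.
q(ln 4) = (5)(4^1)(-1) + (6)(4^4)(0) = -20.

-20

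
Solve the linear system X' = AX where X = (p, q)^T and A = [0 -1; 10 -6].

Coefficient matrix A = [[0, -1], [10, -6]].
Characteristic polynomial det(A - λI) = λ^2 + 6λ + 10 = 0.
Eigenvalues λ = -3 ± i (complex conjugate pair).
For λ=-3+i: an eigenvector is (0,1) - i(-1,-3) = (0 + i, 1 + 3i).
A real fundamental pair from Re and Im of e^((-3+i)t)v: X_1 = e^(-3t)(cos(t)·(0,1) + sin(t)·(-1,-3)), X_2 = e^(-3t)(sin(t)·(0,1) - cos(t)·(-1,-3)).
General solution: C_1X_1 + C_2X_2.

p(t) = -C_1e^(-3t)sin(t) + C_2e^(-3t)cos(t), q(t) = -3C_1e^(-3t)sin(t) + C_1e^(-3t)cos(t) + C_2e^(-3t)sin(t) + 3C_2e^(-3t)cos(t)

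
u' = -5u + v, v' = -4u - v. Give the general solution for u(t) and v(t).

u(t) = c_1e^(-3t) + c_2te^(-3t) - c_2e^(-3t), v(t) = 2c_1e^(-3t) + 2c_2te^(-3t) - c_2e^(-3t)

Coefficient matrix A = [[-5, 1], [-4, -1]].
Characteristic polynomial det(A - λI) = λ^2 + 6λ + 9 = 0.
Single eigenvalue λ = -3 with algebraic multiplicity 2.
Eigenvector v = (1,2); generalized eigenvector w with (A-λI)w=v is (-1,-1).
General solution: e^(-3t)[c_1·v + c_2·(t·v + w)].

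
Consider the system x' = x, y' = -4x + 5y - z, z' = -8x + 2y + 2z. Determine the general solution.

x(t) = K_1e^(t), y(t) = 2K_1e^(t) + K_2e^(3t) - K_3e^(4t), z(t) = 4K_1e^(t) + 2K_2e^(3t) - K_3e^(4t)

Coefficient matrix A = [[1, 0, 0], [-4, 5, -1], [-8, 2, 2]].
det(A - λI) = 0 gives eigenvalues λ = 1, 3, 4.
For λ=1: eigenvector (1,2,4).
For λ=3: eigenvector (0,1,2).
For λ=4: eigenvector (0,-1,-1).
General solution: K_1e^(t)(1,2,4) + K_2e^(3t)(0,1,2) + K_3e^(4t)(0,-1,-1).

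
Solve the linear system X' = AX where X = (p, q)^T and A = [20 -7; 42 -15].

Coefficient matrix A = [[20, -7], [42, -15]].
Characteristic polynomial det(A - λI) = λ^2 - 5λ - 6 = 0.
Eigenvalues λ = -1, 6.
For λ=-1: (A-λI) row 1 is [21, -7], so an eigenvector is (1, 3).
For λ=6: (A-λI) row 1 is [14, -7], so an eigenvector is (-1, -2).
General solution: c_1e^(-t)(1,3) + c_2e^(6t)(-1,-2).

p(t) = c_1e^(-t) - c_2e^(6t), q(t) = 3c_1e^(-t) - 2c_2e^(6t)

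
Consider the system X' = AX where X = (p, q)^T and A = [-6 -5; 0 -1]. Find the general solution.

p(t) = -c_1e^(-t) - c_2e^(-6t), q(t) = c_1e^(-t)

Coefficient matrix A = [[-6, -5], [0, -1]].
Characteristic polynomial det(A - λI) = λ^2 + 7λ + 6 = 0.
Eigenvalues λ = -1, -6.
For λ=-1: (A-λI) row 1 is [-5, -5], so an eigenvector is (-1, 1).
For λ=-6: (A-λI) row 1 is [0, -5], so an eigenvector is (-1, 0).
General solution: c_1e^(-t)(-1,1) + c_2e^(-6t)(-1,0).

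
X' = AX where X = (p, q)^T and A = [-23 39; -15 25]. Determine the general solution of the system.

Coefficient matrix A = [[-23, 39], [-15, 25]].
Characteristic polynomial det(A - λI) = λ^2 - 2λ + 10 = 0.
Eigenvalues λ = 1 ± 3i (complex conjugate pair).
For λ=1+3i: an eigenvector is (-2,-1) - i(3,2) = (-2 - 3i, -1 - 2i).
A real fundamental pair from Re and Im of e^((1+3i)t)v: X_1 = e^(t)(cos(3t)·(-2,-1) + sin(3t)·(3,2)), X_2 = e^(t)(sin(3t)·(-2,-1) - cos(3t)·(3,2)).
General solution: c_1X_1 + c_2X_2.

p(t) = 3c_1e^(t)sin(3t) - 2c_1e^(t)cos(3t) - 2c_2e^(t)sin(3t) - 3c_2e^(t)cos(3t), q(t) = 2c_1e^(t)sin(3t) - c_1e^(t)cos(3t) - c_2e^(t)sin(3t) - 2c_2e^(t)cos(3t)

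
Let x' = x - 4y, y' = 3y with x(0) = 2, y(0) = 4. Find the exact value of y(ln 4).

256

A = [[1,-4],[0,3]]; eigenvalues λ = 3, 1.
Eigenvectors: (2,-1) for λ=3, (1,0) for λ=1.
From the initial condition, c_1 = -4, c_2 = 10.
y(ln 4) = (-4)(4^3)(-1) + (10)(4^1)(0) = 256.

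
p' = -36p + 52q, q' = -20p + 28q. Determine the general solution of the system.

Coefficient matrix A = [[-36, 52], [-20, 28]].
Characteristic polynomial det(A - λI) = λ^2 + 8λ + 32 = 0.
Eigenvalues λ = -4 ± 4i (complex conjugate pair).
For λ=-4+4i: an eigenvector is (2,1) - i(-3,-2) = (2 + 3i, 1 + 2i).
A real fundamental pair from Re and Im of e^((-4+4i)t)v: X_1 = e^(-4t)(cos(4t)·(2,1) + sin(4t)·(-3,-2)), X_2 = e^(-4t)(sin(4t)·(2,1) - cos(4t)·(-3,-2)).
General solution: K_1X_1 + K_2X_2.

p(t) = -3K_1e^(-4t)sin(4t) + 2K_1e^(-4t)cos(4t) + 2K_2e^(-4t)sin(4t) + 3K_2e^(-4t)cos(4t), q(t) = -2K_1e^(-4t)sin(4t) + K_1e^(-4t)cos(4t) + K_2e^(-4t)sin(4t) + 2K_2e^(-4t)cos(4t)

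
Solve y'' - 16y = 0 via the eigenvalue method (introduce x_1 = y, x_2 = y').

y(t) = C_1e^(-4t) + C_2e^(4t)

Let x_1 = y, x_2 = y'. Then x_1' = x_2 and x_2' = 16x_1.
A = [[0,1],[16,0]]; det(A-λI) = λ^2 - 16.
Eigenvalues λ = -4, 4 with eigenvectors (1,-4), (1,4).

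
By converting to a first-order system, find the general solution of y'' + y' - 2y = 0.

Let x_1 = y, x_2 = y'. Then x_1' = x_2 and x_2' = 2x_1 - x_2.
A = [[0,1],[2,-1]]; det(A-λI) = λ^2 + λ - 2.
Eigenvalues λ = 1, -2 with eigenvectors (1,1), (1,-2).

y(t) = c_1e^(t) + c_2e^(-2t)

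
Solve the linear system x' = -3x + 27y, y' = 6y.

x(t) = C_1e^(-3t) - 3C_2e^(6t), y(t) = -C_2e^(6t)

Coefficient matrix A = [[-3, 27], [0, 6]].
Characteristic polynomial det(A - λI) = λ^2 - 3λ - 18 = 0.
Eigenvalues λ = -3, 6.
For λ=-3: (A-λI) row 1 is [0, 27], so an eigenvector is (1, 0).
For λ=6: (A-λI) row 1 is [-9, 27], so an eigenvector is (-3, -1).
General solution: C_1e^(-3t)(1,0) + C_2e^(6t)(-3,-1).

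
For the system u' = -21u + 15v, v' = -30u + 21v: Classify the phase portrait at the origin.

A = [[-21,15],[-30,21]]; det(A-λI) = λ^2 + 9.
λ = 0 ± 3i: zero real part.

center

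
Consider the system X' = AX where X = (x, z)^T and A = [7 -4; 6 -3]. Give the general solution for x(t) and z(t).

Coefficient matrix A = [[7, -4], [6, -3]].
Characteristic polynomial det(A - λI) = λ^2 - 4λ + 3 = 0.
Eigenvalues λ = 3, 1.
For λ=3: (A-λI) row 1 is [4, -4], so an eigenvector is (1, 1).
For λ=1: (A-λI) row 1 is [6, -4], so an eigenvector is (-2, -3).
General solution: c_1e^(3t)(1,1) + c_2e^(t)(-2,-3).

x(t) = c_1e^(3t) - 2c_2e^(t), z(t) = c_1e^(3t) - 3c_2e^(t)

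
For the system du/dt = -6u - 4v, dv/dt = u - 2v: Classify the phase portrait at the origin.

stable improper node

A = [[-6,-4],[1,-2]]; det(A-λI) = λ^2 + 8λ + 16.
repeated λ = -4 with a single eigenvector.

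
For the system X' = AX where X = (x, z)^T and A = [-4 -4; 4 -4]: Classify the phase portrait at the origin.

A = [[-4,-4],[4,-4]]; det(A-λI) = λ^2 + 8λ + 32.
λ = -4 ± 4i: negative real part.

stable spiral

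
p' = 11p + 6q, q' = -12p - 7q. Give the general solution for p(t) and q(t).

Coefficient matrix A = [[11, 6], [-12, -7]].
Characteristic polynomial det(A - λI) = λ^2 - 4λ - 5 = 0.
Eigenvalues λ = 5, -1.
For λ=5: (A-λI) row 1 is [6, 6], so an eigenvector is (1, -1).
For λ=-1: (A-λI) row 1 is [12, 6], so an eigenvector is (1, -2).
General solution: K_1e^(5t)(1,-1) + K_2e^(-t)(1,-2).

p(t) = K_1e^(5t) + K_2e^(-t), q(t) = -K_1e^(5t) - 2K_2e^(-t)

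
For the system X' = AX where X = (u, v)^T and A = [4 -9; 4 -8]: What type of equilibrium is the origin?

A = [[4,-9],[4,-8]]; det(A-λI) = λ^2 + 4λ + 4.
repeated λ = -2 with a single eigenvector.

stable improper node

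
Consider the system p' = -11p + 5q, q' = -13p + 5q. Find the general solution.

p(t) = 2K_1e^(-3t)sin(t) + K_1e^(-3t)cos(t) + K_2e^(-3t)sin(t) - 2K_2e^(-3t)cos(t), q(t) = 3K_1e^(-3t)sin(t) + 2K_1e^(-3t)cos(t) + 2K_2e^(-3t)sin(t) - 3K_2e^(-3t)cos(t)

Coefficient matrix A = [[-11, 5], [-13, 5]].
Characteristic polynomial det(A - λI) = λ^2 + 6λ + 10 = 0.
Eigenvalues λ = -3 ± i (complex conjugate pair).
For λ=-3+i: an eigenvector is (1,2) - i(2,3) = (1 - 2i, 2 - 3i).
A real fundamental pair from Re and Im of e^((-3+i)t)v: X_1 = e^(-3t)(cos(t)·(1,2) + sin(t)·(2,3)), X_2 = e^(-3t)(sin(t)·(1,2) - cos(t)·(2,3)).
General solution: K_1X_1 + K_2X_2.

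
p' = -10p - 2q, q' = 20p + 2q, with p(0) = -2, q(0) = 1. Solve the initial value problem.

Coefficient matrix A = [[-10, -2], [20, 2]].
Characteristic polynomial det(A - λI) = λ^2 + 8λ + 20 = 0.
Eigenvalues λ = -4 ± 2i (complex conjugate pair).
For λ=-4+2i: an eigenvector is (0,1) - i(-1,3) = (0 + i, 1 - 3i).
A real fundamental pair from Re and Im of e^((-4+2i)t)v: X_1 = e^(-4t)(cos(2t)·(0,1) + sin(2t)·(-1,3)), X_2 = e^(-4t)(sin(2t)·(0,1) - cos(2t)·(-1,3)).
General solution: K_1X_1 + K_2X_2.
Applying p(0)=-2, q(0)=1 gives K_1=-5, K_2=-2.

p(t) = 5e^(-4t)sin(2t) - 2e^(-4t)cos(2t), q(t) = -17e^(-4t)sin(2t) + e^(-4t)cos(2t)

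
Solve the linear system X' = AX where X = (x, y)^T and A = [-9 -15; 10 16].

Coefficient matrix A = [[-9, -15], [10, 16]].
Characteristic polynomial det(A - λI) = λ^2 - 7λ + 6 = 0.
Eigenvalues λ = 1, 6.
For λ=1: (A-λI) row 1 is [-10, -15], so an eigenvector is (-3, 2).
For λ=6: (A-λI) row 1 is [-15, -15], so an eigenvector is (1, -1).
General solution: c_1e^(t)(-3,2) + c_2e^(6t)(1,-1).

x(t) = -3c_1e^(t) + c_2e^(6t), y(t) = 2c_1e^(t) - c_2e^(6t)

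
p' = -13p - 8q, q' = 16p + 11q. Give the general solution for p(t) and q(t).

p(t) = K_1e^(3t) - K_2e^(-5t), q(t) = -2K_1e^(3t) + K_2e^(-5t)

Coefficient matrix A = [[-13, -8], [16, 11]].
Characteristic polynomial det(A - λI) = λ^2 + 2λ - 15 = 0.
Eigenvalues λ = 3, -5.
For λ=3: (A-λI) row 1 is [-16, -8], so an eigenvector is (1, -2).
For λ=-5: (A-λI) row 1 is [-8, -8], so an eigenvector is (-1, 1).
General solution: K_1e^(3t)(1,-2) + K_2e^(-5t)(-1,1).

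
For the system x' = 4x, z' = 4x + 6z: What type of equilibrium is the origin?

A = [[4,0],[4,6]]; det(A-λI) = λ^2 - 10λ + 24.
λ = 6, 4: both positive.

unstable node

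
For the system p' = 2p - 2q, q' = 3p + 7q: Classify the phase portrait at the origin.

unstable node

A = [[2,-2],[3,7]]; det(A-λI) = λ^2 - 9λ + 20.
λ = 4, 5: both positive.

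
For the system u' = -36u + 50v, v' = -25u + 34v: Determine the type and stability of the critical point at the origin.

stable spiral

A = [[-36,50],[-25,34]]; det(A-λI) = λ^2 + 2λ + 26.
λ = -1 ± 5i: negative real part.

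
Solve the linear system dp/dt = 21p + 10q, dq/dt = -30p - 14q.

Coefficient matrix A = [[21, 10], [-30, -14]].
Characteristic polynomial det(A - λI) = λ^2 - 7λ + 6 = 0.
Eigenvalues λ = 1, 6.
For λ=1: (A-λI) row 1 is [20, 10], so an eigenvector is (-1, 2).
For λ=6: (A-λI) row 1 is [15, 10], so an eigenvector is (2, -3).
General solution: K_1e^(t)(-1,2) + K_2e^(6t)(2,-3).

p(t) = -K_1e^(t) + 2K_2e^(6t), q(t) = 2K_1e^(t) - 3K_2e^(6t)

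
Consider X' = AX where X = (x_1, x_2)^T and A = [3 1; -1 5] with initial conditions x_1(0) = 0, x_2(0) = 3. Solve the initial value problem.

Coefficient matrix A = [[3, 1], [-1, 5]].
Characteristic polynomial det(A - λI) = λ^2 - 8λ + 16 = 0.
Single eigenvalue λ = 4 with algebraic multiplicity 2.
Eigenvector v = (-1,-1); generalized eigenvector w with (A-λI)w=v is (2,1).
General solution: e^(4t)[C_1·v + C_2·(t·v + w)].
Applying x_1(0)=0, x_2(0)=3 gives C_1=-6, C_2=-3.

x_1(t) = 3te^(4t), x_2(t) = 3te^(4t) + 3e^(4t)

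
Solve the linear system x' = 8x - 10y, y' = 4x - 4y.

Coefficient matrix A = [[8, -10], [4, -4]].
Characteristic polynomial det(A - λI) = λ^2 - 4λ + 8 = 0.
Eigenvalues λ = 2 ± 2i (complex conjugate pair).
For λ=2+2i: an eigenvector is (-1,-1) - i(2,1) = (-1 - 2i, -1 - i).
A real fundamental pair from Re and Im of e^((2+2i)t)v: X_1 = e^(2t)(cos(2t)·(-1,-1) + sin(2t)·(2,1)), X_2 = e^(2t)(sin(2t)·(-1,-1) - cos(2t)·(2,1)).
General solution: C_1X_1 + C_2X_2.

x(t) = 2C_1e^(2t)sin(2t) - C_1e^(2t)cos(2t) - C_2e^(2t)sin(2t) - 2C_2e^(2t)cos(2t), y(t) = C_1e^(2t)sin(2t) - C_1e^(2t)cos(2t) - C_2e^(2t)sin(2t) - C_2e^(2t)cos(2t)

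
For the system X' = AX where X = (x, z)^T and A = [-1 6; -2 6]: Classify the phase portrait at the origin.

unstable node

A = [[-1,6],[-2,6]]; det(A-λI) = λ^2 - 5λ + 6.
λ = 3, 2: both positive.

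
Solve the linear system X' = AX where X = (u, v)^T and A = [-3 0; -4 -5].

Coefficient matrix A = [[-3, 0], [-4, -5]].
Characteristic polynomial det(A - λI) = λ^2 + 8λ + 15 = 0.
Eigenvalues λ = -5, -3.
For λ=-5: (A-λI) row 1 is [2, 0], so an eigenvector is (0, -1).
For λ=-3: (A-λI) row 2 is [-4, -2], so an eigenvector is (1, -2).
General solution: c_1e^(-5t)(0,-1) + c_2e^(-3t)(1,-2).

u(t) = c_2e^(-3t), v(t) = -c_1e^(-5t) - 2c_2e^(-3t)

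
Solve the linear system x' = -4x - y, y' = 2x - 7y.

Coefficient matrix A = [[-4, -1], [2, -7]].
Characteristic polynomial det(A - λI) = λ^2 + 11λ + 30 = 0.
Eigenvalues λ = -6, -5.
For λ=-6: (A-λI) row 1 is [2, -1], so an eigenvector is (1, 2).
For λ=-5: (A-λI) row 1 is [1, -1], so an eigenvector is (1, 1).
General solution: c_1e^(-6t)(1,2) + c_2e^(-5t)(1,1).

x(t) = c_1e^(-6t) + c_2e^(-5t), y(t) = 2c_1e^(-6t) + c_2e^(-5t)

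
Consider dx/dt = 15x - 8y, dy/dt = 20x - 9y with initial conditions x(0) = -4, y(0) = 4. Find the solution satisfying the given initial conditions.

x(t) = -20e^(3t)sin(4t) - 4e^(3t)cos(4t), y(t) = -32e^(3t)sin(4t) + 4e^(3t)cos(4t)

Coefficient matrix A = [[15, -8], [20, -9]].
Characteristic polynomial det(A - λI) = λ^2 - 6λ + 25 = 0.
Eigenvalues λ = 3 ± 4i (complex conjugate pair).
For λ=3+4i: an eigenvector is (-1,-1) - i(-1,-2) = (-1 + i, -1 + 2i).
A real fundamental pair from Re and Im of e^((3+4i)t)v: X_1 = e^(3t)(cos(4t)·(-1,-1) + sin(4t)·(-1,-2)), X_2 = e^(3t)(sin(4t)·(-1,-1) - cos(4t)·(-1,-2)).
General solution: C_1X_1 + C_2X_2.
Applying x(0)=-4, y(0)=4 gives C_1=12, C_2=8.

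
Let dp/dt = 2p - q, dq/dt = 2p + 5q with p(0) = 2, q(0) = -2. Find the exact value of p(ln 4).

A = [[2,-1],[2,5]]; eigenvalues λ = 4, 3.
Eigenvectors: (-1,2) for λ=4, (-1,1) for λ=3.
From the initial condition, c_1 = 0, c_2 = -2.
p(ln 4) = (0)(4^4)(-1) + (-2)(4^3)(-1) = 128.

128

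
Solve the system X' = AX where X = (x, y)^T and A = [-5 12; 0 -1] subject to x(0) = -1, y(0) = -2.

x(t) = -6e^(-t) + 5e^(-5t), y(t) = -2e^(-t)

Coefficient matrix A = [[-5, 12], [0, -1]].
Characteristic polynomial det(A - λI) = λ^2 + 6λ + 5 = 0.
Eigenvalues λ = -5, -1.
For λ=-5: (A-λI) row 1 is [0, 12], so an eigenvector is (-1, 0).
For λ=-1: (A-λI) row 1 is [-4, 12], so an eigenvector is (3, 1).
General solution: c_1e^(-5t)(-1,0) + c_2e^(-t)(3,1).
Applying x(0)=-1, y(0)=-2 gives c_1=-5, c_2=-2.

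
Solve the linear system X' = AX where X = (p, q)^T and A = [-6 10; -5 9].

p(t) = K_1e^(4t) - 2K_2e^(-t), q(t) = K_1e^(4t) - K_2e^(-t)

Coefficient matrix A = [[-6, 10], [-5, 9]].
Characteristic polynomial det(A - λI) = λ^2 - 3λ - 4 = 0.
Eigenvalues λ = 4, -1.
For λ=4: (A-λI) row 1 is [-10, 10], so an eigenvector is (1, 1).
For λ=-1: (A-λI) row 1 is [-5, 10], so an eigenvector is (-2, -1).
General solution: K_1e^(4t)(1,1) + K_2e^(-t)(-2,-1).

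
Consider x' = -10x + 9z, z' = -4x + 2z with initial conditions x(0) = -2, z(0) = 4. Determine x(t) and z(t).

x(t) = 48te^(-4t) - 2e^(-4t), z(t) = 32te^(-4t) + 4e^(-4t)

Coefficient matrix A = [[-10, 9], [-4, 2]].
Characteristic polynomial det(A - λI) = λ^2 + 8λ + 16 = 0.
Single eigenvalue λ = -4 with algebraic multiplicity 2.
Eigenvector v = (3,2); generalized eigenvector w with (A-λI)w=v is (-2,-1).
General solution: e^(-4t)[K_1·v + K_2·(t·v + w)].
Applying x(0)=-2, z(0)=4 gives K_1=10, K_2=16.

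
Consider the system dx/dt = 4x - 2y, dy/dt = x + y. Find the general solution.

x(t) = 2C_1e^(3t) - C_2e^(2t), y(t) = C_1e^(3t) - C_2e^(2t)

Coefficient matrix A = [[4, -2], [1, 1]].
Characteristic polynomial det(A - λI) = λ^2 - 5λ + 6 = 0.
Eigenvalues λ = 3, 2.
For λ=3: (A-λI) row 1 is [1, -2], so an eigenvector is (2, 1).
For λ=2: (A-λI) row 1 is [2, -2], so an eigenvector is (-1, -1).
General solution: C_1e^(3t)(2,1) + C_2e^(2t)(-1,-1).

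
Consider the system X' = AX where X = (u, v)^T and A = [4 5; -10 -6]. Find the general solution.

u(t) = c_1e^(-t)cos(5t) + c_2e^(-t)sin(5t), v(t) = -c_1e^(-t)sin(5t) - c_1e^(-t)cos(5t) - c_2e^(-t)sin(5t) + c_2e^(-t)cos(5t)

Coefficient matrix A = [[4, 5], [-10, -6]].
Characteristic polynomial det(A - λI) = λ^2 + 2λ + 26 = 0.
Eigenvalues λ = -1 ± 5i (complex conjugate pair).
For λ=-1+5i: an eigenvector is (1,-1) - i(0,-1) = (1, -1 + i).
A real fundamental pair from Re and Im of e^((-1+5i)t)v: X_1 = e^(-t)(cos(5t)·(1,-1) + sin(5t)·(0,-1)), X_2 = e^(-t)(sin(5t)·(1,-1) - cos(5t)·(0,-1)).
General solution: c_1X_1 + c_2X_2.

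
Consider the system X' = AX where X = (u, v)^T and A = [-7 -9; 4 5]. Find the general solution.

Coefficient matrix A = [[-7, -9], [4, 5]].
Characteristic polynomial det(A - λI) = λ^2 + 2λ + 1 = 0.
Single eigenvalue λ = -1 with algebraic multiplicity 2.
Eigenvector v = (3,-2); generalized eigenvector w with (A-λI)w=v is (1,-1).
General solution: e^(-t)[c_1·v + c_2·(t·v + w)].

u(t) = 3c_1e^(-t) + 3c_2te^(-t) + c_2e^(-t), v(t) = -2c_1e^(-t) - 2c_2te^(-t) - c_2e^(-t)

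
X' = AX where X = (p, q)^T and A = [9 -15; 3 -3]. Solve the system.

Coefficient matrix A = [[9, -15], [3, -3]].
Characteristic polynomial det(A - λI) = λ^2 - 6λ + 18 = 0.
Eigenvalues λ = 3 ± 3i (complex conjugate pair).
For λ=3+3i: an eigenvector is (-1,0) - i(-2,-1) = (-1 + 2i, 0 + i).
A real fundamental pair from Re and Im of e^((3+3i)t)v: X_1 = e^(3t)(cos(3t)·(-1,0) + sin(3t)·(-2,-1)), X_2 = e^(3t)(sin(3t)·(-1,0) - cos(3t)·(-2,-1)).
General solution: K_1X_1 + K_2X_2.

p(t) = -2K_1e^(3t)sin(3t) - K_1e^(3t)cos(3t) - K_2e^(3t)sin(3t) + 2K_2e^(3t)cos(3t), q(t) = -K_1e^(3t)sin(3t) + K_2e^(3t)cos(3t)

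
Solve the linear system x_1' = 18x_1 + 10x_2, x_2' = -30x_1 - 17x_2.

x_1(t) = -2c_1e^(3t) + c_2e^(-2t), x_2(t) = 3c_1e^(3t) - 2c_2e^(-2t)

Coefficient matrix A = [[18, 10], [-30, -17]].
Characteristic polynomial det(A - λI) = λ^2 - λ - 6 = 0.
Eigenvalues λ = 3, -2.
For λ=3: (A-λI) row 1 is [15, 10], so an eigenvector is (-2, 3).
For λ=-2: (A-λI) row 1 is [20, 10], so an eigenvector is (1, -2).
General solution: c_1e^(3t)(-2,3) + c_2e^(-2t)(1,-2).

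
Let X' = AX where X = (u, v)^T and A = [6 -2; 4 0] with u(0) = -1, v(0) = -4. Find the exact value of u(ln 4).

464

A = [[6,-2],[4,0]]; eigenvalues λ = 4, 2.
Eigenvectors: (-1,-1) for λ=4, (-1,-2) for λ=2.
From the initial condition, c_1 = -2, c_2 = 3.
u(ln 4) = (-2)(4^4)(-1) + (3)(4^2)(-1) = 464.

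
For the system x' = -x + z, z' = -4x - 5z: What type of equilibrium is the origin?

stable improper node

A = [[-1,1],[-4,-5]]; det(A-λI) = λ^2 + 6λ + 9.
repeated λ = -3 with a single eigenvector.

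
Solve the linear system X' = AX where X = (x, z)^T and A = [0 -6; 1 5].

x(t) = 2c_1e^(3t) + 3c_2e^(2t), z(t) = -c_1e^(3t) - c_2e^(2t)

Coefficient matrix A = [[0, -6], [1, 5]].
Characteristic polynomial det(A - λI) = λ^2 - 5λ + 6 = 0.
Eigenvalues λ = 3, 2.
For λ=3: (A-λI) row 1 is [-3, -6], so an eigenvector is (2, -1).
For λ=2: (A-λI) row 1 is [-2, -6], so an eigenvector is (3, -1).
General solution: c_1e^(3t)(2,-1) + c_2e^(2t)(3,-1).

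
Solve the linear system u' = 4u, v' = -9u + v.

u(t) = -C_2e^(4t), v(t) = -C_1e^(t) + 3C_2e^(4t)

Coefficient matrix A = [[4, 0], [-9, 1]].
Characteristic polynomial det(A - λI) = λ^2 - 5λ + 4 = 0.
Eigenvalues λ = 1, 4.
For λ=1: (A-λI) row 1 is [3, 0], so an eigenvector is (0, -1).
For λ=4: (A-λI) row 2 is [-9, -3], so an eigenvector is (-1, 3).
General solution: C_1e^(t)(0,-1) + C_2e^(4t)(-1,3).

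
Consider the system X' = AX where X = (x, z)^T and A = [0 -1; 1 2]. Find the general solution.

x(t) = -K_1e^(t) - K_2te^(t) + K_2e^(t), z(t) = K_1e^(t) + K_2te^(t)

Coefficient matrix A = [[0, -1], [1, 2]].
Characteristic polynomial det(A - λI) = λ^2 - 2λ + 1 = 0.
Single eigenvalue λ = 1 with algebraic multiplicity 2.
Eigenvector v = (-1,1); generalized eigenvector w with (A-λI)w=v is (1,0).
General solution: e^(t)[K_1·v + K_2·(t·v + w)].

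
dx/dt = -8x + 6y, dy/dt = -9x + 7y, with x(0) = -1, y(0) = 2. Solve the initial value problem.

Coefficient matrix A = [[-8, 6], [-9, 7]].
Characteristic polynomial det(A - λI) = λ^2 + λ - 2 = 0.
Eigenvalues λ = 1, -2.
For λ=1: (A-λI) row 1 is [-9, 6], so an eigenvector is (-2, -3).
For λ=-2: (A-λI) row 1 is [-6, 6], so an eigenvector is (-1, -1).
General solution: C_1e^(t)(-2,-3) + C_2e^(-2t)(-1,-1).
Applying x(0)=-1, y(0)=2 gives C_1=-3, C_2=7.

x(t) = 6e^(t) - 7e^(-2t), y(t) = 9e^(t) - 7e^(-2t)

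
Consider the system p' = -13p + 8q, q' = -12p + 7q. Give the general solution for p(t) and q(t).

Coefficient matrix A = [[-13, 8], [-12, 7]].
Characteristic polynomial det(A - λI) = λ^2 + 6λ + 5 = 0.
Eigenvalues λ = -5, -1.
For λ=-5: (A-λI) row 1 is [-8, 8], so an eigenvector is (-1, -1).
For λ=-1: (A-λI) row 1 is [-12, 8], so an eigenvector is (2, 3).
General solution: K_1e^(-5t)(-1,-1) + K_2e^(-t)(2,3).

p(t) = -K_1e^(-5t) + 2K_2e^(-t), q(t) = -K_1e^(-5t) + 3K_2e^(-t)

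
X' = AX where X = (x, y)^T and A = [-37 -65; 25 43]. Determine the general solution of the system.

Coefficient matrix A = [[-37, -65], [25, 43]].
Characteristic polynomial det(A - λI) = λ^2 - 6λ + 34 = 0.
Eigenvalues λ = 3 ± 5i (complex conjugate pair).
For λ=3+5i: an eigenvector is (2,-1) - i(-3,2) = (2 + 3i, -1 - 2i).
A real fundamental pair from Re and Im of e^((3+5i)t)v: X_1 = e^(3t)(cos(5t)·(2,-1) + sin(5t)·(-3,2)), X_2 = e^(3t)(sin(5t)·(2,-1) - cos(5t)·(-3,2)).
General solution: c_1X_1 + c_2X_2.

x(t) = -3c_1e^(3t)sin(5t) + 2c_1e^(3t)cos(5t) + 2c_2e^(3t)sin(5t) + 3c_2e^(3t)cos(5t), y(t) = 2c_1e^(3t)sin(5t) - c_1e^(3t)cos(5t) - c_2e^(3t)sin(5t) - 2c_2e^(3t)cos(5t)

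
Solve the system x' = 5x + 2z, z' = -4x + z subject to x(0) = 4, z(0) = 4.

Coefficient matrix A = [[5, 2], [-4, 1]].
Characteristic polynomial det(A - λI) = λ^2 - 6λ + 13 = 0.
Eigenvalues λ = 3 ± 2i (complex conjugate pair).
For λ=3+2i: an eigenvector is (0,1) - i(1,-1) = (0 - i, 1 + i).
A real fundamental pair from Re and Im of e^((3+2i)t)v: X_1 = e^(3t)(cos(2t)·(0,1) + sin(2t)·(1,-1)), X_2 = e^(3t)(sin(2t)·(0,1) - cos(2t)·(1,-1)).
General solution: C_1X_1 + C_2X_2.
Applying x(0)=4, z(0)=4 gives C_1=8, C_2=-4.

x(t) = 8e^(3t)sin(2t) + 4e^(3t)cos(2t), z(t) = -12e^(3t)sin(2t) + 4e^(3t)cos(2t)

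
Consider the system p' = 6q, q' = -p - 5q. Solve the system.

p(t) = 2K_1e^(-3t) - 3K_2e^(-2t), q(t) = -K_1e^(-3t) + K_2e^(-2t)

Coefficient matrix A = [[0, 6], [-1, -5]].
Characteristic polynomial det(A - λI) = λ^2 + 5λ + 6 = 0.
Eigenvalues λ = -3, -2.
For λ=-3: (A-λI) row 1 is [3, 6], so an eigenvector is (2, -1).
For λ=-2: (A-λI) row 1 is [2, 6], so an eigenvector is (-3, 1).
General solution: K_1e^(-3t)(2,-1) + K_2e^(-2t)(-3,1).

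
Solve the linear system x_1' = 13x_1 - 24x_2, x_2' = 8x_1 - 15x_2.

x_1(t) = -3K_1e^(-3t) + 2K_2e^(t), x_2(t) = -2K_1e^(-3t) + K_2e^(t)

Coefficient matrix A = [[13, -24], [8, -15]].
Characteristic polynomial det(A - λI) = λ^2 + 2λ - 3 = 0.
Eigenvalues λ = -3, 1.
For λ=-3: (A-λI) row 1 is [16, -24], so an eigenvector is (-3, -2).
For λ=1: (A-λI) row 1 is [12, -24], so an eigenvector is (2, 1).
General solution: K_1e^(-3t)(-3,-2) + K_2e^(t)(2,1).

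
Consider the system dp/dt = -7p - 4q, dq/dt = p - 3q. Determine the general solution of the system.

Coefficient matrix A = [[-7, -4], [1, -3]].
Characteristic polynomial det(A - λI) = λ^2 + 10λ + 25 = 0.
Single eigenvalue λ = -5 with algebraic multiplicity 2.
Eigenvector v = (-2,1); generalized eigenvector w with (A-λI)w=v is (-1,1).
General solution: e^(-5t)[K_1·v + K_2·(t·v + w)].

p(t) = -2K_1e^(-5t) - 2K_2te^(-5t) - K_2e^(-5t), q(t) = K_1e^(-5t) + K_2te^(-5t) + K_2e^(-5t)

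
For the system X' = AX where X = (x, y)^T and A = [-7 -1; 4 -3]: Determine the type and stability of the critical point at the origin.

stable improper node

A = [[-7,-1],[4,-3]]; det(A-λI) = λ^2 + 10λ + 25.
repeated λ = -5 with a single eigenvector.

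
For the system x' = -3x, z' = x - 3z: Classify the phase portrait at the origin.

A = [[-3,0],[1,-3]]; det(A-λI) = λ^2 + 6λ + 9.
repeated λ = -3 with a single eigenvector.

stable improper node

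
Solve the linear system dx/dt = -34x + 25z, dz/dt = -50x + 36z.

Coefficient matrix A = [[-34, 25], [-50, 36]].
Characteristic polynomial det(A - λI) = λ^2 - 2λ + 26 = 0.
Eigenvalues λ = 1 ± 5i (complex conjugate pair).
For λ=1+5i: an eigenvector is (2,3) - i(1,1) = (2 - i, 3 - i).
A real fundamental pair from Re and Im of e^((1+5i)t)v: X_1 = e^(t)(cos(5t)·(2,3) + sin(5t)·(1,1)), X_2 = e^(t)(sin(5t)·(2,3) - cos(5t)·(1,1)).
General solution: C_1X_1 + C_2X_2.

x(t) = C_1e^(t)sin(5t) + 2C_1e^(t)cos(5t) + 2C_2e^(t)sin(5t) - C_2e^(t)cos(5t), z(t) = C_1e^(t)sin(5t) + 3C_1e^(t)cos(5t) + 3C_2e^(t)sin(5t) - C_2e^(t)cos(5t)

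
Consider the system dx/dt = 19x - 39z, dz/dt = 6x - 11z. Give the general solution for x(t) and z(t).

x(t) = 3c_1e^(4t)sin(3t) - 2c_1e^(4t)cos(3t) - 2c_2e^(4t)sin(3t) - 3c_2e^(4t)cos(3t), z(t) = c_1e^(4t)sin(3t) - c_1e^(4t)cos(3t) - c_2e^(4t)sin(3t) - c_2e^(4t)cos(3t)

Coefficient matrix A = [[19, -39], [6, -11]].
Characteristic polynomial det(A - λI) = λ^2 - 8λ + 25 = 0.
Eigenvalues λ = 4 ± 3i (complex conjugate pair).
For λ=4+3i: an eigenvector is (-2,-1) - i(3,1) = (-2 - 3i, -1 - i).
A real fundamental pair from Re and Im of e^((4+3i)t)v: X_1 = e^(4t)(cos(3t)·(-2,-1) + sin(3t)·(3,1)), X_2 = e^(4t)(sin(3t)·(-2,-1) - cos(3t)·(3,1)).
General solution: c_1X_1 + c_2X_2.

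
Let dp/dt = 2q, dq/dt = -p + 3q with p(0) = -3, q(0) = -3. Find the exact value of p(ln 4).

A = [[0,2],[-1,3]]; eigenvalues λ = 1, 2.
Eigenvectors: (-2,-1) for λ=1, (1,1) for λ=2.
From the initial condition, c_1 = 0, c_2 = -3.
p(ln 4) = (0)(4^1)(-2) + (-3)(4^2)(1) = -48.

-48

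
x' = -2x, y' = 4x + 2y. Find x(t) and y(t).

x(t) = -K_2e^(-2t), y(t) = -K_1e^(2t) + K_2e^(-2t)

Coefficient matrix A = [[-2, 0], [4, 2]].
Characteristic polynomial det(A - λI) = λ^2 - 4 = 0.
Eigenvalues λ = 2, -2.
For λ=2: (A-λI) row 1 is [-4, 0], so an eigenvector is (0, -1).
For λ=-2: (A-λI) row 2 is [4, 4], so an eigenvector is (-1, 1).
General solution: K_1e^(2t)(0,-1) + K_2e^(-2t)(-1,1).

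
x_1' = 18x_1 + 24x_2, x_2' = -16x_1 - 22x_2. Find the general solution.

Coefficient matrix A = [[18, 24], [-16, -22]].
Characteristic polynomial det(A - λI) = λ^2 + 4λ - 12 = 0.
Eigenvalues λ = 2, -6.
For λ=2: (A-λI) row 1 is [16, 24], so an eigenvector is (3, -2).
For λ=-6: (A-λI) row 1 is [24, 24], so an eigenvector is (1, -1).
General solution: C_1e^(2t)(3,-2) + C_2e^(-6t)(1,-1).

x_1(t) = 3C_1e^(2t) + C_2e^(-6t), x_2(t) = -2C_1e^(2t) - C_2e^(-6t)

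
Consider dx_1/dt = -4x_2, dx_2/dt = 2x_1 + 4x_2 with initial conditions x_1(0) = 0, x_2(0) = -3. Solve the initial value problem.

Coefficient matrix A = [[0, -4], [2, 4]].
Characteristic polynomial det(A - λI) = λ^2 - 4λ + 8 = 0.
Eigenvalues λ = 2 ± 2i (complex conjugate pair).
For λ=2+2i: an eigenvector is (-1,1) - i(-1,0) = (-1 + i, 1).
A real fundamental pair from Re and Im of e^((2+2i)t)v: X_1 = e^(2t)(cos(2t)·(-1,1) + sin(2t)·(-1,0)), X_2 = e^(2t)(sin(2t)·(-1,1) - cos(2t)·(-1,0)).
General solution: c_1X_1 + c_2X_2.
Applying x_1(0)=0, x_2(0)=-3 gives c_1=-3, c_2=-3.

x_1(t) = 6e^(2t)sin(2t), x_2(t) = -3e^(2t)sin(2t) - 3e^(2t)cos(2t)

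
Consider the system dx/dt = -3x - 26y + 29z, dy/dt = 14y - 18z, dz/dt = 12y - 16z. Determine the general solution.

Coefficient matrix A = [[-3, -26, 29], [0, 14, -18], [0, 12, -16]].
det(A - λI) = 0 gives eigenvalues λ = -3, -4, 2.
For λ=-3: eigenvector (1,0,0).
For λ=-4: eigenvector (-3,1,1).
For λ=2: eigenvector (-4,3,2).
General solution: K_1e^(-3t)(1,0,0) + K_2e^(-4t)(-3,1,1) + K_3e^(2t)(-4,3,2).

x(t) = K_1e^(-3t) - 3K_2e^(-4t) - 4K_3e^(2t), y(t) = K_2e^(-4t) + 3K_3e^(2t), z(t) = K_2e^(-4t) + 2K_3e^(2t)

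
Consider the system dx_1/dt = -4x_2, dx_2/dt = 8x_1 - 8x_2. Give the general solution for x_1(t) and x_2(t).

Coefficient matrix A = [[0, -4], [8, -8]].
Characteristic polynomial det(A - λI) = λ^2 + 8λ + 32 = 0.
Eigenvalues λ = -4 ± 4i (complex conjugate pair).
For λ=-4+4i: an eigenvector is (0,-1) - i(1,1) = (0 - i, -1 - i).
A real fundamental pair from Re and Im of e^((-4+4i)t)v: X_1 = e^(-4t)(cos(4t)·(0,-1) + sin(4t)·(1,1)), X_2 = e^(-4t)(sin(4t)·(0,-1) - cos(4t)·(1,1)).
General solution: K_1X_1 + K_2X_2.

x_1(t) = K_1e^(-4t)sin(4t) - K_2e^(-4t)cos(4t), x_2(t) = K_1e^(-4t)sin(4t) - K_1e^(-4t)cos(4t) - K_2e^(-4t)sin(4t) - K_2e^(-4t)cos(4t)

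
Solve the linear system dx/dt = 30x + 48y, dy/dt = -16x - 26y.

x(t) = -3K_1e^(-2t) - 2K_2e^(6t), y(t) = 2K_1e^(-2t) + K_2e^(6t)

Coefficient matrix A = [[30, 48], [-16, -26]].
Characteristic polynomial det(A - λI) = λ^2 - 4λ - 12 = 0.
Eigenvalues λ = -2, 6.
For λ=-2: (A-λI) row 1 is [32, 48], so an eigenvector is (-3, 2).
For λ=6: (A-λI) row 1 is [24, 48], so an eigenvector is (-2, 1).
General solution: K_1e^(-2t)(-3,2) + K_2e^(6t)(-2,1).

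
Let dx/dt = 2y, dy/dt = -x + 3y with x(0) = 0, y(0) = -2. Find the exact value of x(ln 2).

A = [[0,2],[-1,3]]; eigenvalues λ = 1, 2.
Eigenvectors: (2,1) for λ=1, (1,1) for λ=2.
From the initial condition, c_1 = 2, c_2 = -4.
x(ln 2) = (2)(2^1)(2) + (-4)(2^2)(1) = -8.

-8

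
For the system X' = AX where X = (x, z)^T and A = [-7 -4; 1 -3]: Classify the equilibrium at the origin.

stable improper node

A = [[-7,-4],[1,-3]]; det(A-λI) = λ^2 + 10λ + 25.
repeated λ = -5 with a single eigenvector.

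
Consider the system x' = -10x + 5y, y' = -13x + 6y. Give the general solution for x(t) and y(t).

Coefficient matrix A = [[-10, 5], [-13, 6]].
Characteristic polynomial det(A - λI) = λ^2 + 4λ + 5 = 0.
Eigenvalues λ = -2 ± i (complex conjugate pair).
For λ=-2+i: an eigenvector is (2,3) - i(-1,-2) = (2 + i, 3 + 2i).
A real fundamental pair from Re and Im of e^((-2+i)t)v: X_1 = e^(-2t)(cos(t)·(2,3) + sin(t)·(-1,-2)), X_2 = e^(-2t)(sin(t)·(2,3) - cos(t)·(-1,-2)).
General solution: c_1X_1 + c_2X_2.

x(t) = -c_1e^(-2t)sin(t) + 2c_1e^(-2t)cos(t) + 2c_2e^(-2t)sin(t) + c_2e^(-2t)cos(t), y(t) = -2c_1e^(-2t)sin(t) + 3c_1e^(-2t)cos(t) + 3c_2e^(-2t)sin(t) + 2c_2e^(-2t)cos(t)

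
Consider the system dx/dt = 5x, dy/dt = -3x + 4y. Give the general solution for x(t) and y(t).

x(t) = -C_1e^(5t), y(t) = 3C_1e^(5t) - C_2e^(4t)

Coefficient matrix A = [[5, 0], [-3, 4]].
Characteristic polynomial det(A - λI) = λ^2 - 9λ + 20 = 0.
Eigenvalues λ = 5, 4.
For λ=5: (A-λI) row 2 is [-3, -1], so an eigenvector is (-1, 3).
For λ=4: (A-λI) row 1 is [1, 0], so an eigenvector is (0, -1).
General solution: C_1e^(5t)(-1,3) + C_2e^(4t)(0,-1).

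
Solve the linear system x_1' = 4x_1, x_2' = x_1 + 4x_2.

x_1(t) = c_2e^(4t), x_2(t) = c_1e^(4t) + c_2te^(4t) - 2c_2e^(4t)

Coefficient matrix A = [[4, 0], [1, 4]].
Characteristic polynomial det(A - λI) = λ^2 - 8λ + 16 = 0.
Single eigenvalue λ = 4 with algebraic multiplicity 2.
Eigenvector v = (0,1); generalized eigenvector w with (A-λI)w=v is (1,-2).
General solution: e^(4t)[c_1·v + c_2·(t·v + w)].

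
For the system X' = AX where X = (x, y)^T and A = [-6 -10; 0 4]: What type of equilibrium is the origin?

saddle

A = [[-6,-10],[0,4]]; det(A-λI) = λ^2 + 2λ - 24.
λ = -6, 4: opposite signs.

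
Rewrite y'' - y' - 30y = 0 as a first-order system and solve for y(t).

y(t) = c_1e^(6t) + c_2e^(-5t)

Let x_1 = y, x_2 = y'. Then x_1' = x_2 and x_2' = 30x_1 + x_2.
A = [[0,1],[30,1]]; det(A-λI) = λ^2 - λ - 30.
Eigenvalues λ = 6, -5 with eigenvectors (1,6), (1,-5).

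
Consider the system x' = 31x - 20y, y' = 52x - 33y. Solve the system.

Coefficient matrix A = [[31, -20], [52, -33]].
Characteristic polynomial det(A - λI) = λ^2 + 2λ + 17 = 0.
Eigenvalues λ = -1 ± 4i (complex conjugate pair).
For λ=-1+4i: an eigenvector is (-2,-3) - i(-1,-2) = (-2 + i, -3 + 2i).
A real fundamental pair from Re and Im of e^((-1+4i)t)v: X_1 = e^(-t)(cos(4t)·(-2,-3) + sin(4t)·(-1,-2)), X_2 = e^(-t)(sin(4t)·(-2,-3) - cos(4t)·(-1,-2)).
General solution: K_1X_1 + K_2X_2.

x(t) = -K_1e^(-t)sin(4t) - 2K_1e^(-t)cos(4t) - 2K_2e^(-t)sin(4t) + K_2e^(-t)cos(4t), y(t) = -2K_1e^(-t)sin(4t) - 3K_1e^(-t)cos(4t) - 3K_2e^(-t)sin(4t) + 2K_2e^(-t)cos(4t)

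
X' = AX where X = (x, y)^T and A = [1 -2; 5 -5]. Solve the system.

Coefficient matrix A = [[1, -2], [5, -5]].
Characteristic polynomial det(A - λI) = λ^2 + 4λ + 5 = 0.
Eigenvalues λ = -2 ± i (complex conjugate pair).
For λ=-2+i: an eigenvector is (-1,-2) - i(1,1) = (-1 - i, -2 - i).
A real fundamental pair from Re and Im of e^((-2+i)t)v: X_1 = e^(-2t)(cos(t)·(-1,-2) + sin(t)·(1,1)), X_2 = e^(-2t)(sin(t)·(-1,-2) - cos(t)·(1,1)).
General solution: c_1X_1 + c_2X_2.

x(t) = c_1e^(-2t)sin(t) - c_1e^(-2t)cos(t) - c_2e^(-2t)sin(t) - c_2e^(-2t)cos(t), y(t) = c_1e^(-2t)sin(t) - 2c_1e^(-2t)cos(t) - 2c_2e^(-2t)sin(t) - c_2e^(-2t)cos(t)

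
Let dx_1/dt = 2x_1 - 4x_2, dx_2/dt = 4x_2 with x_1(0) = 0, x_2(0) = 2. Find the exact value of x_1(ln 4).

-960

A = [[2,-4],[0,4]]; eigenvalues λ = 2, 4.
Eigenvectors: (-1,0) for λ=2, (-2,1) for λ=4.
From the initial condition, c_1 = -4, c_2 = 2.
x_1(ln 4) = (-4)(4^2)(-1) + (2)(4^4)(-2) = -960.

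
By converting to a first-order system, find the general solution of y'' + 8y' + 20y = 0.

y(t) = K_1e^(-4t)cos(2t) + K_2e^(-4t)sin(2t)

Let x_1 = y, x_2 = y'. Then x_1' = x_2 and x_2' = -20x_1 - 8x_2.
A = [[0,1],[-20,-8]]; det(A-λI) = λ^2 + 8λ + 20.
Eigenvalues λ = -4 ± 2i.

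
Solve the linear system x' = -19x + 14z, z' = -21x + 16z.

Coefficient matrix A = [[-19, 14], [-21, 16]].
Characteristic polynomial det(A - λI) = λ^2 + 3λ - 10 = 0.
Eigenvalues λ = -5, 2.
For λ=-5: (A-λI) row 1 is [-14, 14], so an eigenvector is (-1, -1).
For λ=2: (A-λI) row 1 is [-21, 14], so an eigenvector is (-2, -3).
General solution: C_1e^(-5t)(-1,-1) + C_2e^(2t)(-2,-3).

x(t) = -C_1e^(-5t) - 2C_2e^(2t), z(t) = -C_1e^(-5t) - 3C_2e^(2t)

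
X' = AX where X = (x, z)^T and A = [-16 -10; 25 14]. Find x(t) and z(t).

x(t) = -K_1e^(-t)sin(5t) + K_1e^(-t)cos(5t) + K_2e^(-t)sin(5t) + K_2e^(-t)cos(5t), z(t) = 2K_1e^(-t)sin(5t) - K_1e^(-t)cos(5t) - K_2e^(-t)sin(5t) - 2K_2e^(-t)cos(5t)

Coefficient matrix A = [[-16, -10], [25, 14]].
Characteristic polynomial det(A - λI) = λ^2 + 2λ + 26 = 0.
Eigenvalues λ = -1 ± 5i (complex conjugate pair).
For λ=-1+5i: an eigenvector is (1,-1) - i(-1,2) = (1 + i, -1 - 2i).
A real fundamental pair from Re and Im of e^((-1+5i)t)v: X_1 = e^(-t)(cos(5t)·(1,-1) + sin(5t)·(-1,2)), X_2 = e^(-t)(sin(5t)·(1,-1) - cos(5t)·(-1,2)).
General solution: K_1X_1 + K_2X_2.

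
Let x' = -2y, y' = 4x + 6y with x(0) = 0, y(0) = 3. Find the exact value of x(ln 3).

-216

A = [[0,-2],[4,6]]; eigenvalues λ = 2, 4.
Eigenvectors: (-1,1) for λ=2, (1,-2) for λ=4.
From the initial condition, c_1 = -3, c_2 = -3.
x(ln 3) = (-3)(3^2)(-1) + (-3)(3^4)(1) = -216.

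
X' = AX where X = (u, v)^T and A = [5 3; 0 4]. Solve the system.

Coefficient matrix A = [[5, 3], [0, 4]].
Characteristic polynomial det(A - λI) = λ^2 - 9λ + 20 = 0.
Eigenvalues λ = 4, 5.
For λ=4: (A-λI) row 1 is [1, 3], so an eigenvector is (3, -1).
For λ=5: (A-λI) row 1 is [0, 3], so an eigenvector is (1, 0).
General solution: C_1e^(4t)(3,-1) + C_2e^(5t)(1,0).

u(t) = 3C_1e^(4t) + C_2e^(5t), v(t) = -C_1e^(4t)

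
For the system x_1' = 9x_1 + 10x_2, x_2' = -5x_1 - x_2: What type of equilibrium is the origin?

unstable spiral

A = [[9,10],[-5,-1]]; det(A-λI) = λ^2 - 8λ + 41.
λ = 4 ± 5i: positive real part.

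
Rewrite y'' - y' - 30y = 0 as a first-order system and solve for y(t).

y(t) = c_1e^(6t) + c_2e^(-5t)

Let x_1 = y, x_2 = y'. Then x_1' = x_2 and x_2' = 30x_1 + x_2.
A = [[0,1],[30,1]]; det(A-λI) = λ^2 - λ - 30.
Eigenvalues λ = 6, -5 with eigenvectors (1,6), (1,-5).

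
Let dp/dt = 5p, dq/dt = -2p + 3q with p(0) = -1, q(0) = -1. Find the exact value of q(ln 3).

A = [[5,0],[-2,3]]; eigenvalues λ = 5, 3.
Eigenvectors: (-1,1) for λ=5, (0,-1) for λ=3.
From the initial condition, c_1 = 1, c_2 = 2.
q(ln 3) = (1)(3^5)(1) + (2)(3^3)(-1) = 189.

189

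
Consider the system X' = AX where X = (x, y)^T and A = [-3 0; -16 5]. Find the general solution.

Coefficient matrix A = [[-3, 0], [-16, 5]].
Characteristic polynomial det(A - λI) = λ^2 - 2λ - 15 = 0.
Eigenvalues λ = 5, -3.
For λ=5: (A-λI) row 1 is [-8, 0], so an eigenvector is (0, 1).
For λ=-3: (A-λI) row 2 is [-16, 8], so an eigenvector is (-1, -2).
General solution: C_1e^(5t)(0,1) + C_2e^(-3t)(-1,-2).

x(t) = -C_2e^(-3t), y(t) = C_1e^(5t) - 2C_2e^(-3t)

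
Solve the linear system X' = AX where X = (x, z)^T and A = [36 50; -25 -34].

x(t) = -C_1e^(t)sin(5t) - 3C_1e^(t)cos(5t) - 3C_2e^(t)sin(5t) + C_2e^(t)cos(5t), z(t) = C_1e^(t)sin(5t) + 2C_1e^(t)cos(5t) + 2C_2e^(t)sin(5t) - C_2e^(t)cos(5t)

Coefficient matrix A = [[36, 50], [-25, -34]].
Characteristic polynomial det(A - λI) = λ^2 - 2λ + 26 = 0.
Eigenvalues λ = 1 ± 5i (complex conjugate pair).
For λ=1+5i: an eigenvector is (-3,2) - i(-1,1) = (-3 + i, 2 - i).
A real fundamental pair from Re and Im of e^((1+5i)t)v: X_1 = e^(t)(cos(5t)·(-3,2) + sin(5t)·(-1,1)), X_2 = e^(t)(sin(5t)·(-3,2) - cos(5t)·(-1,1)).
General solution: C_1X_1 + C_2X_2.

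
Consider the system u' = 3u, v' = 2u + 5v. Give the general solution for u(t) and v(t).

Coefficient matrix A = [[3, 0], [2, 5]].
Characteristic polynomial det(A - λI) = λ^2 - 8λ + 15 = 0.
Eigenvalues λ = 5, 3.
For λ=5: (A-λI) row 1 is [-2, 0], so an eigenvector is (0, -1).
For λ=3: (A-λI) row 2 is [2, 2], so an eigenvector is (1, -1).
General solution: K_1e^(5t)(0,-1) + K_2e^(3t)(1,-1).

u(t) = K_2e^(3t), v(t) = -K_1e^(5t) - K_2e^(3t)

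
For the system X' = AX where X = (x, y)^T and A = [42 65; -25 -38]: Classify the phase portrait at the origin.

unstable spiral

A = [[42,65],[-25,-38]]; det(A-λI) = λ^2 - 4λ + 29.
λ = 2 ± 5i: positive real part.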